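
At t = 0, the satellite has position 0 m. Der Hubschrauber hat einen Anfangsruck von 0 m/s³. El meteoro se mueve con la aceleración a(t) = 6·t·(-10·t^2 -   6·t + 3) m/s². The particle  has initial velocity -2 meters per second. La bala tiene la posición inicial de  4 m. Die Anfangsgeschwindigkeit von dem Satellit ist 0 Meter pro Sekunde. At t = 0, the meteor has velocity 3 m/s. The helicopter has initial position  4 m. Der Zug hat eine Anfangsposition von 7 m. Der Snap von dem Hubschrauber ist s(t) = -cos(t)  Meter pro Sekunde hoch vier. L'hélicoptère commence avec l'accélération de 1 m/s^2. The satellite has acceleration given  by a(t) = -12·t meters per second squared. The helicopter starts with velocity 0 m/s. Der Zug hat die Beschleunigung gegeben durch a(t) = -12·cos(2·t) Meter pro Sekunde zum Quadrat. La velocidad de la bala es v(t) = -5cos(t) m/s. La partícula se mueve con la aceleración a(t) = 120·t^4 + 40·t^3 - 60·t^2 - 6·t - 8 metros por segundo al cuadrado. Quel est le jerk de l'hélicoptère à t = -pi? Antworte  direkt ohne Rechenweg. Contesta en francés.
À t = -pi, j = 0.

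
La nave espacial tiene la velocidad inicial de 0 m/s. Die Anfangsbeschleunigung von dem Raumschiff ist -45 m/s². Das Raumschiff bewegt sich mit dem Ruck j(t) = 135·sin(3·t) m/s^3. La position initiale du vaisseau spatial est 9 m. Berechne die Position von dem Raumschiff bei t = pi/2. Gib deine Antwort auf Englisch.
We must find the integral of our jerk equation j(t) = 135·sin(3·t) 3 times. The antiderivative of jerk, with a(0) = -45, gives acceleration: a(t) = -45·cos(3·t). Taking ∫a(t)dt and applying v(0) = 0, we find v(t) = -15·sin(3·t). The integral of velocity is position. Using x(0) = 9, we get x(t) = 5·cos(3·t) + 4. Using x(t) = 5·cos(3·t) + 4 and substituting t = pi/2, we find x = 4.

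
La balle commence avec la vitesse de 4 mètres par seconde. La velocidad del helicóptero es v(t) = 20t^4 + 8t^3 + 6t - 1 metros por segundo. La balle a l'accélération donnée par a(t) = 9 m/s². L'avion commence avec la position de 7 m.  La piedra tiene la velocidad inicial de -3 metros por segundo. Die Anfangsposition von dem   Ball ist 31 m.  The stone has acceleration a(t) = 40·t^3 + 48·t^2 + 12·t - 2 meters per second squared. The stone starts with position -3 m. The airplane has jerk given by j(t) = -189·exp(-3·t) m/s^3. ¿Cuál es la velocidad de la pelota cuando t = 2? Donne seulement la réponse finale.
La velocidad en t = 2 es v = 22.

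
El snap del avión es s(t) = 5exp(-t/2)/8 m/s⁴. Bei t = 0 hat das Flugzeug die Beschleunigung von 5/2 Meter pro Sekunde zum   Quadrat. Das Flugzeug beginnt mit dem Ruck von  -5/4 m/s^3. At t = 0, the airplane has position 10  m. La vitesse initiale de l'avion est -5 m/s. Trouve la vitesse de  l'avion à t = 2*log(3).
Nous devons trouver la primitive de notre équation du snap s(t) = 5·exp(-t/2)/8 3 fois. En prenant ∫s(t)dt et en appliquant j(0) = -5/4, nous trouvons j(t) = -5·exp(-t/2)/4. L'intégrale du jerk, avec a(0) = 5/2, donne l'accélération: a(t) = 5·exp(-t/2)/2. En prenant ∫a(t)dt et en appliquant v(0) = -5, nous trouvons v(t) = -5·exp(-t/2). Nous avons la vitesse v(t) = -5·exp(-t/2). En substituant t = 2*log(3): v(2*log(3)) = -5/3.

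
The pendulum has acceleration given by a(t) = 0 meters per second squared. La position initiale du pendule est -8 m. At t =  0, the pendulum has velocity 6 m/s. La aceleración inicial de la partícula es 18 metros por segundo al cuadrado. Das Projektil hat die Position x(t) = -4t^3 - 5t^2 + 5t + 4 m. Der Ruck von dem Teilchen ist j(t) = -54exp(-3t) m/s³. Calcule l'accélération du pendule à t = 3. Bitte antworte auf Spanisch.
Tenemos la aceleración a(t) = 0. Sustituyendo t = 3: a(3) = 0.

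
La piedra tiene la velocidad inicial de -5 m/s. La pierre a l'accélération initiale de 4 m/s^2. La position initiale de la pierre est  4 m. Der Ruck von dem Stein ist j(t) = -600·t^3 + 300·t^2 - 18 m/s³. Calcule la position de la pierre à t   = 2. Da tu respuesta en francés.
En partant du jerk j(t) = -600·t^3 + 300·t^2 - 18, nous prenons 3 primitives. L'intégrale du jerk, avec a(0) = 4, donne l'accélération: a(t) = -150·t^4 + 100·t^3 - 18·t + 4. En intégrant l'accélération et en utilisant la condition initiale v(0) = -5, nous obtenons v(t) = -30·t^5 + 25·t^4 - 9·t^2 + 4·t - 5. En prenant ∫v(t)dt et en appliquant x(0) = 4, nous trouvons x(t) = -5·t^6 + 5·t^5 - 3·t^3 + 2·t^2 - 5·t + 4. De l'équation de la position x(t) = -5·t^6 + 5·t^5 - 3·t^3 + 2·t^2 - 5·t + 4, nous substituons t = 2 pour obtenir x = -182.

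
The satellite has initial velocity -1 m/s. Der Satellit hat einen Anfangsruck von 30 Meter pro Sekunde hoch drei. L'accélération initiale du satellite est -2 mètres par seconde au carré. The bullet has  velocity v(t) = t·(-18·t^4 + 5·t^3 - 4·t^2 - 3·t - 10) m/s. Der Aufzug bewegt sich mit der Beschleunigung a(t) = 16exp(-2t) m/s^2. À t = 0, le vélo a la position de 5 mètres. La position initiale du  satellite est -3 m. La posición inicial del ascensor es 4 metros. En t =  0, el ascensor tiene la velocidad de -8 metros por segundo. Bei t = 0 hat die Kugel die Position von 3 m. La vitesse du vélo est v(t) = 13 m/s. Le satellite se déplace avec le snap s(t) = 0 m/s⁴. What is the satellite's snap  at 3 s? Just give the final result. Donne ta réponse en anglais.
The answer is 0.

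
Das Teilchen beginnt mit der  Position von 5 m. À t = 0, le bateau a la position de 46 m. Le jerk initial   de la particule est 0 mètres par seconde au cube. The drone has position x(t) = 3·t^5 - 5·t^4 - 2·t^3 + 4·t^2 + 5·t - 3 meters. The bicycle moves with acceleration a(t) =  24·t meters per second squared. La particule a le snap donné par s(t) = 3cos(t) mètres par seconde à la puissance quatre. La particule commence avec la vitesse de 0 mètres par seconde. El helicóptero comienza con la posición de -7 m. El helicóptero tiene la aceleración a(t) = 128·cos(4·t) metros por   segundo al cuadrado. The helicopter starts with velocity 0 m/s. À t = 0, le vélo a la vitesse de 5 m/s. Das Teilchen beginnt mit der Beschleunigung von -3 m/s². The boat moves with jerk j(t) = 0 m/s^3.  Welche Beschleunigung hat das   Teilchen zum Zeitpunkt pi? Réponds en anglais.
We must find the integral of our snap equation s(t) = 3·cos(t) 2 times. Finding the integral of s(t) and using j(0) = 0: j(t) = 3·sin(t). Integrating jerk and using the initial condition a(0) = -3, we get a(t) = -3·cos(t). We have acceleration a(t) = -3·cos(t). Substituting t = pi: a(pi) = 3.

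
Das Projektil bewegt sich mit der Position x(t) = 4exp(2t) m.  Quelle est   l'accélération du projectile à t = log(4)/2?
En partant de la position x(t) = 4·exp(2·t), nous prenons 2 dérivées. La dérivée de la position donne la vitesse: v(t) = 8·exp(2·t). La dérivée de la vitesse donne l'accélération: a(t) = 16·exp(2·t). De l'équation de l'accélération a(t) = 16·exp(2·t), nous substituons t = log(4)/2 pour obtenir a = 64.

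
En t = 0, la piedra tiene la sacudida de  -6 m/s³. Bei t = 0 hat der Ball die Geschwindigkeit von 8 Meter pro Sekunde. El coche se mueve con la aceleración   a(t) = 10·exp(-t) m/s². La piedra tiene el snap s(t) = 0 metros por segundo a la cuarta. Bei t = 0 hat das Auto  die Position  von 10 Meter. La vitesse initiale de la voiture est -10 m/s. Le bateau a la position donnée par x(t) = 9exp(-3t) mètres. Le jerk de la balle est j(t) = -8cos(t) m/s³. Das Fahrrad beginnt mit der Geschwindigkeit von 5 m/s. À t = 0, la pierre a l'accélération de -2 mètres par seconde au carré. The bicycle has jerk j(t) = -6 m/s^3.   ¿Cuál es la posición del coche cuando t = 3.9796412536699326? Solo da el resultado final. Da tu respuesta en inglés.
x(3.9796412536699326) = 0.186923439448248.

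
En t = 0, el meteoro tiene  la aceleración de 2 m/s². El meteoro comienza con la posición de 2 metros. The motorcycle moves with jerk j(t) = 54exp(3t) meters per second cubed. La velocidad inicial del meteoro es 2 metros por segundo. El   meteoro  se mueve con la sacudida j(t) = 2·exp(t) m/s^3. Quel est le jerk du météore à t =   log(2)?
En utilisant j(t) = 2·exp(t) et en substituant t = log(2), nous trouvons j = 4.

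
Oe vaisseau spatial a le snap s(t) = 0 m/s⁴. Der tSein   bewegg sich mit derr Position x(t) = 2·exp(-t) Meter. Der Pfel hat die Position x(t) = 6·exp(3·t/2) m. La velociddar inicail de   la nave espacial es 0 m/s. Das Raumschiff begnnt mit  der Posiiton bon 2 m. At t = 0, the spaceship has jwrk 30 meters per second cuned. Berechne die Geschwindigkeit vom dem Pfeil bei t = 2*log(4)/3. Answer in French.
Nous devons dériver notre équation de la position x(t) = 6·exp(3·t/2) 1 fois. En prenant d/dt de x(t), nous trouvons v(t) = 9·exp(3·t/2). De l'équation de la vitesse v(t) = 9·exp(3·t/2), nous substituons t = 2*log(4)/3 pour obtenir v = 36.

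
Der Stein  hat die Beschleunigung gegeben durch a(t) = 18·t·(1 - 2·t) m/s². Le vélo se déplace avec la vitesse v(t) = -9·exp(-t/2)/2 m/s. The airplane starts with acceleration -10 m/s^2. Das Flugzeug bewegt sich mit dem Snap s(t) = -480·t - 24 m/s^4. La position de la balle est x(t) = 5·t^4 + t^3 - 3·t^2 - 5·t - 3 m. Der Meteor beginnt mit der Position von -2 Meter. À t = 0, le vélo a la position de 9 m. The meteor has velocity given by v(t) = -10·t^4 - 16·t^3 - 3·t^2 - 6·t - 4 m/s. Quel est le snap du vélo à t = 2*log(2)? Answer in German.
Um dies zu lösen, müssen wir 3 Ableitungen unserer Gleichung für die Geschwindigkeit v(t) = -9·exp(-t/2)/2 nehmen. Mit d/dt von v(t) finden wir a(t) = 9·exp(-t/2)/4. Mit d/dt von a(t) finden wir j(t) = -9·exp(-t/2)/8. Durch Ableiten von dem Ruck erhalten wir den Snap: s(t) = 9·exp(-t/2)/16. Aus der Gleichung für den Snap s(t) = 9·exp(-t/2)/16, setzen wir t = 2*log(2) ein und erhalten s = 9/32.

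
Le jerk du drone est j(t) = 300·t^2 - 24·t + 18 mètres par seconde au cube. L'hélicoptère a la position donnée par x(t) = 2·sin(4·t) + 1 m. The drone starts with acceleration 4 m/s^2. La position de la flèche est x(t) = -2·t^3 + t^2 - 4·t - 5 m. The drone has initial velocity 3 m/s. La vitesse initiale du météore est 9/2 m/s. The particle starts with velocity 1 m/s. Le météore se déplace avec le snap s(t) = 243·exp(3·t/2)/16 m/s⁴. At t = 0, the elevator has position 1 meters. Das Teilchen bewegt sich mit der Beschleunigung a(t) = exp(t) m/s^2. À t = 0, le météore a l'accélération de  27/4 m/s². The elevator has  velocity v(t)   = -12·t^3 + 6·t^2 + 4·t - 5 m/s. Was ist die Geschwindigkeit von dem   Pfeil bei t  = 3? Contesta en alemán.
Ausgehend von der Position x(t) = -2·t^3 + t^2 - 4·t - 5, nehmen wir 1 Ableitung. Die Ableitung von der Position ergibt die Geschwindigkeit: v(t) = -6·t^2 + 2·t - 4. Wir haben die Geschwindigkeit v(t) = -6·t^2 + 2·t - 4. Durch Einsetzen von t = 3: v(3) = -52.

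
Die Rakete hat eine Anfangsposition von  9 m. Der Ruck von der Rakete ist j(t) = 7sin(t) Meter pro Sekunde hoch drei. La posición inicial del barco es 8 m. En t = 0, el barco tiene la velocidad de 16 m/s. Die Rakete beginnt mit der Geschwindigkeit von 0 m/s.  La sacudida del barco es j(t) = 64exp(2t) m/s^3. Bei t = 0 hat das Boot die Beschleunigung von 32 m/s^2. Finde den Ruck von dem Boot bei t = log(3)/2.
Wir haben den Ruck j(t) = 64·exp(2·t). Durch Einsetzen von t = log(3)/2: j(log(3)/2) = 192.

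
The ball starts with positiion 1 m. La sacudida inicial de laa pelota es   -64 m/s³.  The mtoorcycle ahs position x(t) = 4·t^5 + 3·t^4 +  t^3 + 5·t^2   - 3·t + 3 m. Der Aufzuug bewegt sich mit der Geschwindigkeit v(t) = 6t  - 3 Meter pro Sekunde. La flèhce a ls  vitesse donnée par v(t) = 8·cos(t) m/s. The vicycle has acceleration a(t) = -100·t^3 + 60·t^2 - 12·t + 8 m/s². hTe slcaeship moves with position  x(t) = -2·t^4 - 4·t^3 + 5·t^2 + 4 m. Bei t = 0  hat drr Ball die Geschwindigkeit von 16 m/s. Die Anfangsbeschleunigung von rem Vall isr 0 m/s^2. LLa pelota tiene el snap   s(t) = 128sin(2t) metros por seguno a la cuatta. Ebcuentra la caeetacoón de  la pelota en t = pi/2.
Para resolver esto, necesitamos tomar 2 antiderivadas de nuestra ecuación del snap s(t) = 128·sin(2·t). Tomando ∫s(t)dt y aplicando j(0) = -64, encontramos j(t) = -64·cos(2·t). La integral de la sacudida es la aceleración. Usando a(0) = 0, obtenemos a(t) = -32·sin(2·t). Usando a(t) = -32·sin(2·t) y sustituyendo t = pi/2, encontramos a = 0.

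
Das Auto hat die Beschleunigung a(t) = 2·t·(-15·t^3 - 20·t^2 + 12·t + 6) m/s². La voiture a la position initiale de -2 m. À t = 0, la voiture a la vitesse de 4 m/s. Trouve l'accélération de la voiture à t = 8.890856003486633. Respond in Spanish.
Usando a(t) = 2·t·(-15·t^3 - 20·t^2 + 12·t + 6) y sustituyendo t = 8.890856003486633, encontramos a = -213562.474015718.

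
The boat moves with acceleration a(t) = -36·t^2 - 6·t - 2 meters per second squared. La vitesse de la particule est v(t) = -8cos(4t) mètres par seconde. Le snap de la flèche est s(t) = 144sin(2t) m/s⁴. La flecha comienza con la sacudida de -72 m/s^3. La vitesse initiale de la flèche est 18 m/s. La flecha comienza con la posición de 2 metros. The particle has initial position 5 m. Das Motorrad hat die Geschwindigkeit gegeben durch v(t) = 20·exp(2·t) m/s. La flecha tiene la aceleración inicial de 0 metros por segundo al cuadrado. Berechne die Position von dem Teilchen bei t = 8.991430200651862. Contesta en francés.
Nous devons intégrer notre équation de la vitesse v(t) = -8·cos(4·t) 1 fois. L'intégrale de la vitesse est la position. En utilisant x(0) = 5, nous obtenons x(t) = 5 - 2·sin(4·t). De l'équation de la position x(t) = 5 - 2·sin(4·t), nous substituons t = 8.991430200651862 pour obtenir x = 6.97362115087764.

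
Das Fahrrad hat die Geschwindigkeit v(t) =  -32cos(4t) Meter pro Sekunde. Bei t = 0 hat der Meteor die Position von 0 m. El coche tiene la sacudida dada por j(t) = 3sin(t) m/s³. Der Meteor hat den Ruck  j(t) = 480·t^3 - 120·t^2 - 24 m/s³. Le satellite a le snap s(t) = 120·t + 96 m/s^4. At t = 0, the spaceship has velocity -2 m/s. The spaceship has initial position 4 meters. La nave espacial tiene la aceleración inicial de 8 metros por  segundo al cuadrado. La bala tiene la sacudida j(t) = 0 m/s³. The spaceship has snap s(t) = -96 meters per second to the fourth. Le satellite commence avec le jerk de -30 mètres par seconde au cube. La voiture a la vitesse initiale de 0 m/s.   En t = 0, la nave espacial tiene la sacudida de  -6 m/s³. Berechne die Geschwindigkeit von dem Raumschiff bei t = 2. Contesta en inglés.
To solve this, we need to take 3 antiderivatives of our snap equation s(t) = -96. The integral of snap is jerk. Using j(0) = -6, we get j(t) = -96·t - 6. Taking ∫j(t)dt and applying a(0) = 8, we find a(t) = -48·t^2 - 6·t + 8. The antiderivative of acceleration is velocity. Using v(0) = -2, we get v(t) = -16·t^3 - 3·t^2 + 8·t - 2. We have velocity v(t) = -16·t^3 - 3·t^2 + 8·t - 2. Substituting t = 2: v(2) = -126.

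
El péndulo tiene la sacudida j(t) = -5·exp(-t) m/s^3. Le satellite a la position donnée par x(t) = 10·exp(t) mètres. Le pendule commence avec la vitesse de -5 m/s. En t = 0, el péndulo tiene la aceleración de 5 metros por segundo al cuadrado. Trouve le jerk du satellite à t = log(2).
Pour résoudre ceci, nous devons prendre 3 dérivées de notre équation de la position x(t) = 10·exp(t). La dérivée de la position donne la vitesse: v(t) = 10·exp(t). La dérivée de la vitesse donne l'accélération: a(t) = 10·exp(t). La dérivée de l'accélération donne le jerk: j(t) = 10·exp(t). De l'équation du jerk j(t) = 10·exp(t), nous substituons t = log(2) pour obtenir j = 20.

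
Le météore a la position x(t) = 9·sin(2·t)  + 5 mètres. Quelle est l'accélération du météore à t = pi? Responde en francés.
En partant de la position x(t) = 9·sin(2·t) + 5, nous prenons 2 dérivées. La dérivée de la position donne la vitesse: v(t) = 18·cos(2·t). En prenant d/dt de v(t), nous trouvons a(t) = -36·sin(2·t). En utilisant a(t) = -36·sin(2·t) et en substituant t = pi, nous trouvons a = 0.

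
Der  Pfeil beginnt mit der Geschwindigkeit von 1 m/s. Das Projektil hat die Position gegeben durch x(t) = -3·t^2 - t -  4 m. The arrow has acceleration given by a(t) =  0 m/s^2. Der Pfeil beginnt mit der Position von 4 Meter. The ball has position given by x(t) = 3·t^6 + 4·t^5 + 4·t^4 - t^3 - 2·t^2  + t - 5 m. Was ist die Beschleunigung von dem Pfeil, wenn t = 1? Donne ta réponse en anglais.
Using a(t) = 0 and substituting t = 1, we find a = 0.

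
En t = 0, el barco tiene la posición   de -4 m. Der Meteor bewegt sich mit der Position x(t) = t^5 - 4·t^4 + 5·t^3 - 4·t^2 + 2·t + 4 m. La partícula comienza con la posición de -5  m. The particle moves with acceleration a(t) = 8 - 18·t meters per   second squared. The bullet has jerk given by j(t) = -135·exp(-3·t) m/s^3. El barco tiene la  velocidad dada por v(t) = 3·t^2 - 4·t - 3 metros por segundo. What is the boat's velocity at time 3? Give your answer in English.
Using v(t) = 3·t^2 - 4·t - 3 and substituting t = 3, we find v = 12.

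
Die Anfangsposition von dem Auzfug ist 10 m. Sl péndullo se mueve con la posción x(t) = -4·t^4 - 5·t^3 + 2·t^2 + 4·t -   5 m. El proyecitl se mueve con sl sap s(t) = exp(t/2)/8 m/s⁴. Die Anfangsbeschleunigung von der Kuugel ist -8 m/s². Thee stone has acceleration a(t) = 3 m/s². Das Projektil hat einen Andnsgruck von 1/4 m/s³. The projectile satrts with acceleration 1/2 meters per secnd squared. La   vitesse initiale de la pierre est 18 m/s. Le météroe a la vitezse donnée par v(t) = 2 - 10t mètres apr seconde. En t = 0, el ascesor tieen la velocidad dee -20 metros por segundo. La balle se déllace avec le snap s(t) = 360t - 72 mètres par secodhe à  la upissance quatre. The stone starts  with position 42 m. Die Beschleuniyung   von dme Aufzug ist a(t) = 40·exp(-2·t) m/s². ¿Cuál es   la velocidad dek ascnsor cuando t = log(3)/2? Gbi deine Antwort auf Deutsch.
Ausgehend von der Beschleunigung a(t) = 40·exp(-2·t), nehmen wir 1 Stammfunktion. Die Stammfunktion von der Beschleunigung, mit v(0) = -20, ergibt die Geschwindigkeit: v(t) = -20·exp(-2·t). Mit v(t) = -20·exp(-2·t) und Einsetzen von t = log(3)/2, finden wir v = -20/3.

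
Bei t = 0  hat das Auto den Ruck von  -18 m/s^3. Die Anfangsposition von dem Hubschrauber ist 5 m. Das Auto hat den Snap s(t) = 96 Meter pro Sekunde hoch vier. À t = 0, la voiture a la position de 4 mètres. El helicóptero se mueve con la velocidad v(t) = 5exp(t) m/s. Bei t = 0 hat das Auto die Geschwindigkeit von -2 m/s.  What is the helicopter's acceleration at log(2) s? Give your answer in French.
Pour résoudre ceci, nous devons prendre 1 dérivée de notre équation de la vitesse v(t) = 5·exp(t). En dérivant la vitesse, nous obtenons l'accélération: a(t) = 5·exp(t). En utilisant a(t) = 5·exp(t) et en substituant t = log(2), nous trouvons a = 10.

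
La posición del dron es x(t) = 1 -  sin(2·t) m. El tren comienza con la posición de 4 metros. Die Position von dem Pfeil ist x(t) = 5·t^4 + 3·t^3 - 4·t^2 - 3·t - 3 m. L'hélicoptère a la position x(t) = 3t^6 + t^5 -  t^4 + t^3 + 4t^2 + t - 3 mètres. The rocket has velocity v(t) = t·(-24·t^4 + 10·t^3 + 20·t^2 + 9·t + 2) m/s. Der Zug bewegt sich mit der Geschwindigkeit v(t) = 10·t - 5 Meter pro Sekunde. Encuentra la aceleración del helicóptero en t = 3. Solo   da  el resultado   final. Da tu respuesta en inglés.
At t = 3, a = 7748.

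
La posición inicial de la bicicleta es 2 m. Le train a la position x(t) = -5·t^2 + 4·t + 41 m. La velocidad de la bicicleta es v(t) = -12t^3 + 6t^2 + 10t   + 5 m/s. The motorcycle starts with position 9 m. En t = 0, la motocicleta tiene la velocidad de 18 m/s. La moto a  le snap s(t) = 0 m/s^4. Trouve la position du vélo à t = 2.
Pour résoudre ceci, nous devons prendre 1 intégrale de notre équation de la vitesse v(t) = -12·t^3 + 6·t^2 + 10·t + 5. L'intégrale de la vitesse est la position. En utilisant x(0) = 2, nous obtenons x(t) = -3·t^4 + 2·t^3 + 5·t^2 + 5·t + 2. De l'équation de la position x(t) = -3·t^4 + 2·t^3 + 5·t^2 + 5·t + 2, nous substituons t = 2 pour obtenir x = 0.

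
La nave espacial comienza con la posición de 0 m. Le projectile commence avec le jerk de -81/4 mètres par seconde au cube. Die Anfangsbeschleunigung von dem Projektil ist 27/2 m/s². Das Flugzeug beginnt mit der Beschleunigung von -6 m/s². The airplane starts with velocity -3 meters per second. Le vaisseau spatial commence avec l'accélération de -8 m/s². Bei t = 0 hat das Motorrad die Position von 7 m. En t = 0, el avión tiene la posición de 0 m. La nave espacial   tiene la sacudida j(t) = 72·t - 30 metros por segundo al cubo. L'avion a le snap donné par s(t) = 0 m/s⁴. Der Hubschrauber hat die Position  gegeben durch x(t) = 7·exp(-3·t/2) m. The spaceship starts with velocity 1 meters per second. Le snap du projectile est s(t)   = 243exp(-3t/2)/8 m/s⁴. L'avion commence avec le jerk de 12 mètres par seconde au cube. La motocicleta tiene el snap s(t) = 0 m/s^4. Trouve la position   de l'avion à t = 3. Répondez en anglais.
We need to integrate our snap equation s(t) = 0 4 times. The antiderivative of snap, with j(0) = 12, gives jerk: j(t) = 12. The antiderivative of jerk is acceleration. Using a(0) = -6, we get a(t) = 12·t - 6. Taking ∫a(t)dt and applying v(0) = -3, we find v(t) = 6·t^2 - 6·t - 3. Finding the integral of v(t) and using x(0) = 0: x(t) = 2·t^3 - 3·t^2 - 3·t. Using x(t) = 2·t^3 - 3·t^2 - 3·t and substituting t = 3, we find x = 18.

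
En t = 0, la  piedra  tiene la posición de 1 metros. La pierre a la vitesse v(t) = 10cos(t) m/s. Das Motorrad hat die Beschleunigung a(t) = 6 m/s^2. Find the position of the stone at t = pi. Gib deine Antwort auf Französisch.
Nous devons trouver la primitive de notre équation de la vitesse v(t) = 10·cos(t) 1 fois. L'intégrale de la vitesse est la position. En utilisant x(0) = 1, nous obtenons x(t) = 10·sin(t) + 1. Nous avons la position x(t) = 10·sin(t) + 1. En substituant t = pi: x(pi) = 1.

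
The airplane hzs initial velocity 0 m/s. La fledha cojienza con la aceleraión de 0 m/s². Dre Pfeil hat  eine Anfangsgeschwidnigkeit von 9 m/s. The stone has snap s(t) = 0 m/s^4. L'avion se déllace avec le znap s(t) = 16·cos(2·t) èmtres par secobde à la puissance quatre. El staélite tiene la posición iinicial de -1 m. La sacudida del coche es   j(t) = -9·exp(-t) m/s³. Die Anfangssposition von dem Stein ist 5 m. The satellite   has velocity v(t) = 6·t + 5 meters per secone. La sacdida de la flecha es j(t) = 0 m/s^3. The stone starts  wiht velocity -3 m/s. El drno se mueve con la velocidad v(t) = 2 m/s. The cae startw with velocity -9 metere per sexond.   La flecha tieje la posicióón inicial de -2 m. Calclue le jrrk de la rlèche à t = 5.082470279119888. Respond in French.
Nous avons le jerk j(t) = 0. En substituant t = 5.082470279119888: j(5.082470279119888) = 0.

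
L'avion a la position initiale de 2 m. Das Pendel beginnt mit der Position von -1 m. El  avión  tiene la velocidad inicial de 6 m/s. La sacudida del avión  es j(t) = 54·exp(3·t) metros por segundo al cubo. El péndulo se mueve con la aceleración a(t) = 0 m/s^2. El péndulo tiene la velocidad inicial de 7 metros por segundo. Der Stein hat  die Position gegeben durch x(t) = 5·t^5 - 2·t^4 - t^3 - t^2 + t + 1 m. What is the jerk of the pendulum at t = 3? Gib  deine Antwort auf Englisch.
To solve this, we need to take 1 derivative of our acceleration equation a(t) = 0. The derivative of acceleration gives jerk: j(t) = 0. We have jerk j(t) = 0. Substituting t = 3: j(3) = 0.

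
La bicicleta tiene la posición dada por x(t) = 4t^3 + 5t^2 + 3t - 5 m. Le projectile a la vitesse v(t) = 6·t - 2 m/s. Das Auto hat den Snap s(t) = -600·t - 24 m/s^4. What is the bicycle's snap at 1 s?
We must differentiate our position equation x(t) = 4·t^3 + 5·t^2 + 3·t - 5 4 times. The derivative of position gives velocity: v(t) = 12·t^2 + 10·t + 3. The derivative of velocity gives acceleration: a(t) = 24·t + 10. Differentiating acceleration, we get jerk: j(t) = 24. The derivative of jerk gives snap: s(t) = 0. Using s(t) = 0 and substituting t = 1, we find s = 0.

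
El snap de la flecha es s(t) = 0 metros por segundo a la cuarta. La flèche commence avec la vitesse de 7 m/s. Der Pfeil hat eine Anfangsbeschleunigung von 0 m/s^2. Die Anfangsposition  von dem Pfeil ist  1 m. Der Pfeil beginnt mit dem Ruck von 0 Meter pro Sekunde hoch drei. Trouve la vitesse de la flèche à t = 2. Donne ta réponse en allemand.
Wir müssen das Integral unserer Gleichung für den Snap s(t) = 0 3-mal finden. Durch Integration von dem Snap und Verwendung der Anfangsbedingung j(0) = 0, erhalten wir j(t) = 0. Das Integral von dem Ruck, mit a(0) = 0, ergibt die Beschleunigung: a(t) = 0. Die Stammfunktion von der Beschleunigung, mit v(0) = 7, ergibt die Geschwindigkeit: v(t) = 7. Aus der Gleichung für die Geschwindigkeit v(t) = 7, setzen wir t = 2 ein und erhalten v = 7.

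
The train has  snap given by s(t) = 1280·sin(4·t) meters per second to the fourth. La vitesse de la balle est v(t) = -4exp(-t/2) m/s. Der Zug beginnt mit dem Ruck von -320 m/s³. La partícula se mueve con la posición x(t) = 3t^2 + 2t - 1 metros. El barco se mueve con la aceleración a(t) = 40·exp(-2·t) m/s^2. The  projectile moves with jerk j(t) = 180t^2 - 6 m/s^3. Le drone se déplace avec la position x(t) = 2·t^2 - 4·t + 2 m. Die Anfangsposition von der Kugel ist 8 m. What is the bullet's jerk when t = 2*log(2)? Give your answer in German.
Ausgehend von der Geschwindigkeit v(t) = -4·exp(-t/2), nehmen wir 2 Ableitungen. Mit d/dt von v(t) finden wir a(t) = 2·exp(-t/2). Mit d/dt von a(t) finden wir j(t) = -exp(-t/2). Mit j(t) = -exp(-t/2) und Einsetzen von t = 2*log(2), finden wir j = -1/2.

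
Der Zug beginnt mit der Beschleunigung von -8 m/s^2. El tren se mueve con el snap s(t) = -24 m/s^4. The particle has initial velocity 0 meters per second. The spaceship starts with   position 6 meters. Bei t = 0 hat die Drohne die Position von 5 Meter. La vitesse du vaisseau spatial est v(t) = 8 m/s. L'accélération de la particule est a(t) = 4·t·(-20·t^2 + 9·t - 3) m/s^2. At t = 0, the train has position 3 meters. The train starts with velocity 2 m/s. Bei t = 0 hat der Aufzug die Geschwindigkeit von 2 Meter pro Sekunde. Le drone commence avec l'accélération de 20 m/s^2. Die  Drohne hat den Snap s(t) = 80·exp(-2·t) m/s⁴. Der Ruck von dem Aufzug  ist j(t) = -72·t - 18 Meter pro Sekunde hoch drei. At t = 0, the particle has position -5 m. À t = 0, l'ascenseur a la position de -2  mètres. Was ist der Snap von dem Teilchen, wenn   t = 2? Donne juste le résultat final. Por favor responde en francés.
s(2) = -888.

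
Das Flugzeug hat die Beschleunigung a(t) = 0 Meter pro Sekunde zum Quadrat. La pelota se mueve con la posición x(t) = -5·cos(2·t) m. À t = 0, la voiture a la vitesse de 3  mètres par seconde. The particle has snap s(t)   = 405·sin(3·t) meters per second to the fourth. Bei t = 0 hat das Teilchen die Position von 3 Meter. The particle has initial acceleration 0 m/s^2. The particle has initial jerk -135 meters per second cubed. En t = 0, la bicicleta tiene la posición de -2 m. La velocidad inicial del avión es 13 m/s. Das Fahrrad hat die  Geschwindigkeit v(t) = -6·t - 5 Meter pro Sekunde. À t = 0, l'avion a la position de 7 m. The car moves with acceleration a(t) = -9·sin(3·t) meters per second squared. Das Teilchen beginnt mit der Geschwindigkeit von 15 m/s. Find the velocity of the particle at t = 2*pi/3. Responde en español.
Debemos encontrar la antiderivada de nuestra ecuación del snap s(t) = 405·sin(3·t) 3 veces. La antiderivada del snap, con j(0) = -135, da la sacudida: j(t) = -135·cos(3·t). La integral de la sacudida es la aceleración. Usando a(0) = 0, obtenemos a(t) = -45·sin(3·t). Tomando ∫a(t)dt y aplicando v(0) = 15, encontramos v(t) = 15·cos(3·t). De la ecuación de la velocidad v(t) = 15·cos(3·t), sustituimos t = 2*pi/3 para obtener v = 15.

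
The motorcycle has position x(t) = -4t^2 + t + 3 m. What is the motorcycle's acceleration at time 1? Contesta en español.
Partiendo de la posición x(t) = -4·t^2 + t + 3, tomamos 2 derivadas. Tomando d/dt de x(t), encontramos v(t) = 1 - 8·t. La derivada de la velocidad da la aceleración: a(t) = -8. Tenemos la aceleración a(t) = -8. Sustituyendo t = 1: a(1) = -8.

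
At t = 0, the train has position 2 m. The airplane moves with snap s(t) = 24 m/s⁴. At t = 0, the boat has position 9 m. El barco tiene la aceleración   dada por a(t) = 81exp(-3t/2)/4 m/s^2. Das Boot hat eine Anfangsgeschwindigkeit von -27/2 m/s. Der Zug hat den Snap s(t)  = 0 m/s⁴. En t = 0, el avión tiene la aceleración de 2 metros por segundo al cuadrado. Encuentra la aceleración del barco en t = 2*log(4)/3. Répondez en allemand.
Mit a(t) = 81·exp(-3·t/2)/4 und Einsetzen von t = 2*log(4)/3, finden wir a = 81/16.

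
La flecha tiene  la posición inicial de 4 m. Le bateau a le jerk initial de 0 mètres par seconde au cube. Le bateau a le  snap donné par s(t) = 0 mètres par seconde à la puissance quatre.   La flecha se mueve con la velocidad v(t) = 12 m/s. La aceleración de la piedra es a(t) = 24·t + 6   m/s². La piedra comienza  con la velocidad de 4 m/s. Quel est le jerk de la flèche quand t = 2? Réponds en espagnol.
Partiendo de la velocidad v(t) = 12, tomamos 2 derivadas. Derivando la velocidad, obtenemos la aceleración: a(t) = 0. La derivada de la aceleración da la sacudida: j(t) = 0. De la ecuación de la sacudida j(t) = 0, sustituimos t = 2 para obtener j = 0.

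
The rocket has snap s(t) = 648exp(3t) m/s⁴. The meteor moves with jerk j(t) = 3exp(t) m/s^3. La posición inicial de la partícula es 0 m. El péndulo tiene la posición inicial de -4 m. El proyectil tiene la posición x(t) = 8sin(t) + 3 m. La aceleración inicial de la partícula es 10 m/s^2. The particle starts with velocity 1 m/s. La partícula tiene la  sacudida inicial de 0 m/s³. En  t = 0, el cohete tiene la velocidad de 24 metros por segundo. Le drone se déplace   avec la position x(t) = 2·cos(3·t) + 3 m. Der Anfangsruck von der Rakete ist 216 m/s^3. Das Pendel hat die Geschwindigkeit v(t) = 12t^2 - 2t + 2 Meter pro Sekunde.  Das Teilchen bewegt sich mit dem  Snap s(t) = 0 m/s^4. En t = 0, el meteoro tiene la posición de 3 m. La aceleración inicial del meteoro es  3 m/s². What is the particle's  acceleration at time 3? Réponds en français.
Pour résoudre ceci, nous devons prendre 2 intégrales de notre équation du snap s(t) = 0. En intégrant le snap et en utilisant la condition initiale j(0) = 0, nous obtenons j(t) = 0. La primitive du jerk, avec a(0) = 10, donne l'accélération: a(t) = 10. De l'équation de l'accélération a(t) = 10, nous substituons t = 3 pour obtenir a = 10.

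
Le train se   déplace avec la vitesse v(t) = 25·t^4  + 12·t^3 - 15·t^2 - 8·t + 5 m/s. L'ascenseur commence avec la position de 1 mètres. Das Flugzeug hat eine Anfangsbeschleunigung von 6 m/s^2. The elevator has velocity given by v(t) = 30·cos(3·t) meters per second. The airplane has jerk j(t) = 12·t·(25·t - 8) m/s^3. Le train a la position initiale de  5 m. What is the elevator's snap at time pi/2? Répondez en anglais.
Starting from velocity v(t) = 30·cos(3·t), we take 3 derivatives. The derivative of velocity gives acceleration: a(t) = -90·sin(3·t). Taking d/dt of a(t), we find j(t) = -270·cos(3·t). Differentiating jerk, we get snap: s(t) = 810·sin(3·t). Using s(t) = 810·sin(3·t) and substituting t = pi/2, we find s = -810.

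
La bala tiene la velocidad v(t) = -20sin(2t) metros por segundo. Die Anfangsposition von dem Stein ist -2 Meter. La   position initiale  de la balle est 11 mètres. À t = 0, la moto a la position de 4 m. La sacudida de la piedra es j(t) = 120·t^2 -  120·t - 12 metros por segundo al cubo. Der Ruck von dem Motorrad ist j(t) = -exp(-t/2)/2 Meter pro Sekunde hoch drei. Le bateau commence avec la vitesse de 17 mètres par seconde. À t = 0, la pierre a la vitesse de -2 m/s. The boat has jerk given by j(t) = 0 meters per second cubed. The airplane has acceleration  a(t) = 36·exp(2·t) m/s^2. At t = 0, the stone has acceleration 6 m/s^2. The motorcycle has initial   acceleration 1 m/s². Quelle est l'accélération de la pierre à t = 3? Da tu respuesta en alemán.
Um dies zu lösen, müssen wir 1 Integral unserer Gleichung für den Ruck j(t) = 120·t^2 - 120·t - 12 finden. Das Integral von dem Ruck ist die Beschleunigung. Mit a(0) = 6 erhalten wir a(t) = 40·t^3 - 60·t^2 - 12·t + 6. Aus der Gleichung für die Beschleunigung a(t) = 40·t^3 - 60·t^2 - 12·t + 6, setzen wir t = 3 ein und erhalten a = 510.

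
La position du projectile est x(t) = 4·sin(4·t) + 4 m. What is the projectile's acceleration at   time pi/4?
To solve this, we need to take 2 derivatives of our position equation x(t) = 4·sin(4·t) + 4. Differentiating position, we get velocity: v(t) = 16·cos(4·t). The derivative of velocity gives acceleration: a(t) = -64·sin(4·t). Using a(t) = -64·sin(4·t) and substituting t = pi/4, we find a = 0.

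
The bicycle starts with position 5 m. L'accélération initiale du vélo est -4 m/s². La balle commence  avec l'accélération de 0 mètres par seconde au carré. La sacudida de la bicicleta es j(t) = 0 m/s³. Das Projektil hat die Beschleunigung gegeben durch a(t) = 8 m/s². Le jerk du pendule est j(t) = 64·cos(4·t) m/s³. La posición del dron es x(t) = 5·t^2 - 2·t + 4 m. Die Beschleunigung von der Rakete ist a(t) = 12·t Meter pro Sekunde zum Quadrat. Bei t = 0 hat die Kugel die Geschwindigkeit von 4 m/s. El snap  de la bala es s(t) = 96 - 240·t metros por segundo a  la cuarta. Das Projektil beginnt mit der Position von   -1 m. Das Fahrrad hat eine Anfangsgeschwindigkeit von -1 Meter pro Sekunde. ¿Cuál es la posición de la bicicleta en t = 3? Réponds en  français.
Nous devons intégrer notre équation du jerk j(t) = 0 3 fois. En intégrant le jerk et en utilisant la condition initiale a(0) = -4, nous obtenons a(t) = -4. En intégrant l'accélération et en utilisant la condition initiale v(0) = -1, nous obtenons v(t) = -4·t - 1. En prenant ∫v(t)dt et en appliquant x(0) = 5, nous trouvons x(t) = -2·t^2 - t + 5. De l'équation de la position x(t) = -2·t^2 - t + 5, nous substituons t = 3 pour obtenir x = -16.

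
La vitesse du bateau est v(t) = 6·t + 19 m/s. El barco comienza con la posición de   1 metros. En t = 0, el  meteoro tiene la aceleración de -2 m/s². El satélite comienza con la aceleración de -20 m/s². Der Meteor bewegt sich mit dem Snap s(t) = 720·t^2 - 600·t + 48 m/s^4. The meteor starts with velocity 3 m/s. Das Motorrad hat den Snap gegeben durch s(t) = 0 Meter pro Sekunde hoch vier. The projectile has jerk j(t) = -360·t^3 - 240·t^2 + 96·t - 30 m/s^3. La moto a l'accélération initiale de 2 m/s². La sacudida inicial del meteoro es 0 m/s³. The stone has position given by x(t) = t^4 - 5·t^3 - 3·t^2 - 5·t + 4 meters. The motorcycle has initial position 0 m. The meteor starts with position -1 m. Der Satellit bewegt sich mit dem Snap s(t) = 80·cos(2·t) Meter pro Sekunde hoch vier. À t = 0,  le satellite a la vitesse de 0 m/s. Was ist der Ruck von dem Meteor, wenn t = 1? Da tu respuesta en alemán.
Wir müssen die Stammfunktion unserer Gleichung für den Snap s(t) = 720·t^2 - 600·t + 48 1-mal finden. Das Integral von dem Snap ist der Ruck. Mit j(0) = 0 erhalten wir j(t) = 12·t·(20·t^2 - 25·t + 4). Aus der Gleichung für den Ruck j(t) = 12·t·(20·t^2 - 25·t + 4), setzen wir t = 1 ein und erhalten j = -12.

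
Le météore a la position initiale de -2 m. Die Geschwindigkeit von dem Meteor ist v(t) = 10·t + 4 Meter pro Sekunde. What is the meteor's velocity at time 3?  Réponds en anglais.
We have velocity v(t) = 10·t + 4. Substituting t = 3: v(3) = 34.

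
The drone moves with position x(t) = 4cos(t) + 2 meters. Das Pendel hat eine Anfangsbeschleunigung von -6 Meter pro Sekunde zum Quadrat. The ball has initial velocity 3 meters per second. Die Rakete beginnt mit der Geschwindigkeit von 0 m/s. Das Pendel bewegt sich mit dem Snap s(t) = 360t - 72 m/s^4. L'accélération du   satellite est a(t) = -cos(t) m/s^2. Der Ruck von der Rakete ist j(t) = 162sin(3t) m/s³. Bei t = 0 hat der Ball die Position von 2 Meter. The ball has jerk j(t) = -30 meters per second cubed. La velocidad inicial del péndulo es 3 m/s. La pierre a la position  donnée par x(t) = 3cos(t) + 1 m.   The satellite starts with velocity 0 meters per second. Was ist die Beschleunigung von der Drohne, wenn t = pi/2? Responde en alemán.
Ausgehend von der Position x(t) = 4·cos(t) + 2, nehmen wir 2 Ableitungen. Durch Ableiten von der Position erhalten wir die Geschwindigkeit: v(t) = -4·sin(t). Mit d/dt von v(t) finden wir a(t) = -4·cos(t). Mit a(t) = -4·cos(t) und Einsetzen von t = pi/2, finden wir a = 0.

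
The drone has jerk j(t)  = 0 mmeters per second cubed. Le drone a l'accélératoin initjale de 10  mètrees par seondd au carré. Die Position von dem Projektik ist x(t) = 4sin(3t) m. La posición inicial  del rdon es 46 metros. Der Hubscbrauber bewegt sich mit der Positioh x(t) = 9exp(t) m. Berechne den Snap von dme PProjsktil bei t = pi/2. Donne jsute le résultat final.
s(pi/2) = -324.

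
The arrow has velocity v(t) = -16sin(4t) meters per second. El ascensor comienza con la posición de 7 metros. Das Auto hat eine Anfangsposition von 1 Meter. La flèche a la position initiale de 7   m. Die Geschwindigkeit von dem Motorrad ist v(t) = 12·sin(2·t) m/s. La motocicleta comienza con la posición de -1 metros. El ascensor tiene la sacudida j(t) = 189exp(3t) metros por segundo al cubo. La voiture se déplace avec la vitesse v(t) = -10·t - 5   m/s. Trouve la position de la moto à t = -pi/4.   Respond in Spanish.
Para resolver esto, necesitamos tomar 1 antiderivada de nuestra ecuación de la velocidad v(t) = 12·sin(2·t). Tomando ∫v(t)dt y aplicando x(0) = -1, encontramos x(t) = 5 - 6·cos(2·t). De la ecuación de la posición x(t) = 5 - 6·cos(2·t), sustituimos t = -pi/4 para obtener x = 5.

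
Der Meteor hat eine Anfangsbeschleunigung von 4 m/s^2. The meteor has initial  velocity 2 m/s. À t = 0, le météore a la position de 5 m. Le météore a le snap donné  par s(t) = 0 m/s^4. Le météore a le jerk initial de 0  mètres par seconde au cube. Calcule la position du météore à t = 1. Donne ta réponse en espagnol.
Necesitamos integrar nuestra ecuación del snap s(t) = 0 4 veces. La integral del snap es la sacudida. Usando j(0) = 0, obtenemos j(t) = 0. Integrando la sacudida y usando la condición inicial a(0) = 4, obtenemos a(t) = 4. La antiderivada de la aceleración, con v(0) = 2, da la velocidad: v(t) = 4·t + 2. La antiderivada de la velocidad, con x(0) = 5, da la posición: x(t) = 2·t^2 + 2·t + 5. De la ecuación de la posición x(t) = 2·t^2 + 2·t + 5, sustituimos t = 1 para obtener x = 9.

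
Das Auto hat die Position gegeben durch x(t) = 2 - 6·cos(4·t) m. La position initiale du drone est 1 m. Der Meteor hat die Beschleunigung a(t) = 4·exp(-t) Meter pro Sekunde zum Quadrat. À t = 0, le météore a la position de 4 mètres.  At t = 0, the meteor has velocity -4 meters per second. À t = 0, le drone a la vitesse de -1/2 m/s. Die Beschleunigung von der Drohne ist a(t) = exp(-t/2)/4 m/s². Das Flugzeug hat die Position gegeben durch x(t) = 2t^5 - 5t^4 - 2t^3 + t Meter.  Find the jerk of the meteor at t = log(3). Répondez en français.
Pour résoudre ceci, nous devons prendre 1 dérivée de notre équation de l'accélération a(t) = 4·exp(-t). La dérivée de l'accélération donne le jerk: j(t) = -4·exp(-t). En utilisant j(t) = -4·exp(-t) et en substituant t = log(3), nous trouvons j = -4/3.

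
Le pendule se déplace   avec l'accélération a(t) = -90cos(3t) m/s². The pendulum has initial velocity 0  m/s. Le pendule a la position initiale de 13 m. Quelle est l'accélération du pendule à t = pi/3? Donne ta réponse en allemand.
Wir haben die Beschleunigung a(t) = -90·cos(3·t). Durch Einsetzen von t = pi/3: a(pi/3) = 90.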